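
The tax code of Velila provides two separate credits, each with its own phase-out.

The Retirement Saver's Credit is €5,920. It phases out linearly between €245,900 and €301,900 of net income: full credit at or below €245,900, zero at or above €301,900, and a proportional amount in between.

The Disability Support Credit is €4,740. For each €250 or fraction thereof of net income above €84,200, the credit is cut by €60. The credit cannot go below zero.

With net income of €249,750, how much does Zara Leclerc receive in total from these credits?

€5,513

Retirement Saver's Credit: €249,750 is €3,850 into a €56,000 phase-out range, leaving 52,150/56,000 of the credit: €5,920 × 52,150/56,000 = €5,513.
Disability Support Credit: income exceeds €84,200 by €165,550 → 663 increments × €60 = €39,780 ≥ base, so the credit is €0.
Total: €5,513 + €0 = €5,513.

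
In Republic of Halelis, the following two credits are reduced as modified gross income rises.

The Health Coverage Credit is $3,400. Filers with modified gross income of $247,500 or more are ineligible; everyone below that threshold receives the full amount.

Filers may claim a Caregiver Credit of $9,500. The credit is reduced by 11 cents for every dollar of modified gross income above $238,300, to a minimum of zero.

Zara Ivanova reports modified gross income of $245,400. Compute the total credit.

$12,119

Health Coverage Credit: $245,400 is below the $247,500 cutoff, so the full $3,400 applies.
Caregiver Credit: 11% of the $7,100 excess over $238,300 is $781; credit = $9,500 − $781 = $8,719.
Total: $3,400 + $8,719 = $12,119.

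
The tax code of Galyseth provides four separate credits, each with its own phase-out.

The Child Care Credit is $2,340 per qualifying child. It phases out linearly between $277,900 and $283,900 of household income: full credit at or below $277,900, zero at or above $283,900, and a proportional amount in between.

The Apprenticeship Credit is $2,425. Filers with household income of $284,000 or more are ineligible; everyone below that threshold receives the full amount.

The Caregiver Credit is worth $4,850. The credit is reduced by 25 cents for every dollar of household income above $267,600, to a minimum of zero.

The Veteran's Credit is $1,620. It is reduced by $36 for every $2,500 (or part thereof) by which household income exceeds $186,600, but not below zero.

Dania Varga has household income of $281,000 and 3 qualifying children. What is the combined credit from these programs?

Child Care Credit: base = 3 × $2,340 = $7,020. $281,000 is $3,100 into a $6,000 phase-out range, leaving 2,900/6,000 of the credit: $7,020 × 2,900/6,000 = $3,393.
Apprenticeship Credit: $281,000 is below the $284,000 cutoff, so the full $2,425 applies.
Caregiver Credit: 25% of the $13,400 excess over $267,600 is $3,350; credit = $4,850 − $3,350 = $1,500.
Veteran's Credit: income exceeds $186,600 by $94,400, which is 38 full-or-partial $2,500 increments; reduction = 38 × $36 = $1,368, leaving $252.
Total: $3,393 + $2,425 + $1,500 + $252 = $7,570.

$7,570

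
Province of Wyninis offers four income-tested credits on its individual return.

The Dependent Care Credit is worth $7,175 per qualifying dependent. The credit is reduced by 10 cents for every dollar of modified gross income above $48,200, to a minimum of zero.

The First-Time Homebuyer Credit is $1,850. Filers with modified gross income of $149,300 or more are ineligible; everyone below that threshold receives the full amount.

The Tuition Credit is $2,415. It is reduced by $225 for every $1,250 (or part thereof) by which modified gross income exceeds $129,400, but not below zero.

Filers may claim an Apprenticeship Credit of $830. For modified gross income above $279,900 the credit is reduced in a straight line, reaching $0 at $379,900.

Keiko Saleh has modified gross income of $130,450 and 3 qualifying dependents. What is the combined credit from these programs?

$18,170

Dependent Care Credit: base = 3 × $7,175 = $21,525. 10% of the $82,250 excess over $48,200 is $8,225; credit = $21,525 − $8,225 = $13,300.
First-Time Homebuyer Credit: $130,450 is below the $149,300 cutoff, so the full $1,850 applies.
Tuition Credit: income exceeds $129,400 by $1,050, which is 1 full-or-partial $1,250 increment; reduction = 1 × $225 = $225, leaving $2,190.
Apprenticeship Credit: $130,450 is at or below the $279,900 threshold, so the full $830 applies.
Total: $13,300 + $1,850 + $2,190 + $830 = $18,170.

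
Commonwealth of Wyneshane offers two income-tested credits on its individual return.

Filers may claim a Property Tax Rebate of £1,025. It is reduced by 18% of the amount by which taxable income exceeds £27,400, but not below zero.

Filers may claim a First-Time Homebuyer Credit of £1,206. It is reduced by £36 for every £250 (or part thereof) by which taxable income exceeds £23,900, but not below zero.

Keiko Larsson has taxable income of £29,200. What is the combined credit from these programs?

Property Tax Rebate: 18% of the £1,800 excess over £27,400 is £324; credit = £1,025 − £324 = £701.
First-Time Homebuyer Credit: income exceeds £23,900 by £5,300, which is 22 full-or-partial £250 increments; reduction = 22 × £36 = £792, leaving £414.
Total: £701 + £414 = £1,115.

£1,115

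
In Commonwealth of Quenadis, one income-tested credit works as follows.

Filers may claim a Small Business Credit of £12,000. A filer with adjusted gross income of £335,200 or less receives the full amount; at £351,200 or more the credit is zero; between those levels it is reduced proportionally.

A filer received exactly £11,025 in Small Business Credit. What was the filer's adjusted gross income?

£11,025 is 11,025/12,000 of the full £12,000, so 975/12,000 of the £16,000 range has been used: income = £335,200 + £16,000 × 975/12,000 = £336,500.

£336,500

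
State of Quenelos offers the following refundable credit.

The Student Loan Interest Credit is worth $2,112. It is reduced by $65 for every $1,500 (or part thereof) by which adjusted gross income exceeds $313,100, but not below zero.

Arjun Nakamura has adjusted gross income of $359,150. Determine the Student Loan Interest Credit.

$97

Student Loan Interest Credit: income exceeds $313,100 by $46,050, which is 31 full-or-partial $1,500 increments; reduction = 31 × $65 = $2,015, leaving $97.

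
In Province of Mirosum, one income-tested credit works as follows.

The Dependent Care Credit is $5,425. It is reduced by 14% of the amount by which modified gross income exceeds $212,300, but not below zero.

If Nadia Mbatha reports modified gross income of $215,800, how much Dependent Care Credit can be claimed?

$4,935

Dependent Care Credit: 14% of the $3,500 excess over $212,300 is $490; credit = $5,425 − $490 = $4,935.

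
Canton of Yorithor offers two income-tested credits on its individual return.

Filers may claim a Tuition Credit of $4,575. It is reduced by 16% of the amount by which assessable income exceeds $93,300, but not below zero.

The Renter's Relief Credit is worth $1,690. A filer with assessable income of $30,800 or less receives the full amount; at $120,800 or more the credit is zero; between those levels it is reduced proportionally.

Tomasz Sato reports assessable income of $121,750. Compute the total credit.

$23

Tuition Credit: 16% of the $28,450 excess over $93,300 is $4,552; credit = $4,575 − $4,552 = $23.
Renter's Relief Credit: $121,750 is at or above $120,800, so the credit is $0.
Total: $23 + $0 = $23.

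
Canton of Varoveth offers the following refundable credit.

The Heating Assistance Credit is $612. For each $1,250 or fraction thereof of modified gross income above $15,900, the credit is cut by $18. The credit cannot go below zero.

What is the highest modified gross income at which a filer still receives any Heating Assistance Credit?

$57,150

After 33 increments the reduction is 33 × $18 = $594, leaving $18; one more increment wipes it out. Increment 33 ends at excess 33 × $1,250 = $41,250, so the highest qualifying income is $15,900 + $41,250 = $57,150.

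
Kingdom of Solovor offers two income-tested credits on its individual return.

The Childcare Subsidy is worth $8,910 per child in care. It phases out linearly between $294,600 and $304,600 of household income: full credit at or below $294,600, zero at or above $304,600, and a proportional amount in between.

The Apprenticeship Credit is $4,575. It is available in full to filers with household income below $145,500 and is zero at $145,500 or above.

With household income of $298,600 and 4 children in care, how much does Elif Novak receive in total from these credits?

Childcare Subsidy: base = 4 × $8,910 = $35,640. $298,600 is $4,000 into a $10,000 phase-out range, leaving 6,000/10,000 of the credit: $35,640 × 6,000/10,000 = $21,384.
Apprenticeship Credit: $298,600 meets or exceeds the $145,500 cutoff, so the credit is $0.
Total: $21,384 + $0 = $21,384.

$21,384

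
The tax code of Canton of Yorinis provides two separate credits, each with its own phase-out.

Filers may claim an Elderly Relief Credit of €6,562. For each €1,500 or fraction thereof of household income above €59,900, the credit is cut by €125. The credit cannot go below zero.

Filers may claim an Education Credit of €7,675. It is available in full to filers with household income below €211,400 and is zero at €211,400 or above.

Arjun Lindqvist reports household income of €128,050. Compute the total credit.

€8,487

Elderly Relief Credit: income exceeds €59,900 by €68,150, which is 46 full-or-partial €1,500 increments; reduction = 46 × €125 = €5,750, leaving €812.
Education Credit: €128,050 is below the €211,400 cutoff, so the full €7,675 applies.
Total: €812 + €7,675 = €8,487.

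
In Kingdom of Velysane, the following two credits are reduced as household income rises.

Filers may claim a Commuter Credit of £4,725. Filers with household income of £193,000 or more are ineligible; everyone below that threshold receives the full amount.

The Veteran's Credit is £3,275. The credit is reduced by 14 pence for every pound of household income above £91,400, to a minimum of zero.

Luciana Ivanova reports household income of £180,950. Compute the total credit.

£4,725

Commuter Credit: £180,950 is below the £193,000 cutoff, so the full £4,725 applies.
Veteran's Credit: 14% of the £89,550 excess over £91,400 is £12,537 ≥ base, so the credit is £0.
Total: £4,725 + £0 = £4,725.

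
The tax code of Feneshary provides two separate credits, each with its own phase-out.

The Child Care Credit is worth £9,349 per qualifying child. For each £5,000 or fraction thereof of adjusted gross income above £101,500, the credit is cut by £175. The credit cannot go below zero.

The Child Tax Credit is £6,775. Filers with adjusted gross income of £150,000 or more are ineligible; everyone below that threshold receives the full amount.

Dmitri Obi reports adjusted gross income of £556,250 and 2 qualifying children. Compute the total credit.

Child Care Credit: base = 2 × £9,349 = £18,698. income exceeds £101,500 by £454,750, which is 91 full-or-partial £5,000 increments; reduction = 91 × £175 = £15,925, leaving £2,773.
Child Tax Credit: £556,250 meets or exceeds the £150,000 cutoff, so the credit is £0.
Total: £2,773 + £0 = £2,773.

£2,773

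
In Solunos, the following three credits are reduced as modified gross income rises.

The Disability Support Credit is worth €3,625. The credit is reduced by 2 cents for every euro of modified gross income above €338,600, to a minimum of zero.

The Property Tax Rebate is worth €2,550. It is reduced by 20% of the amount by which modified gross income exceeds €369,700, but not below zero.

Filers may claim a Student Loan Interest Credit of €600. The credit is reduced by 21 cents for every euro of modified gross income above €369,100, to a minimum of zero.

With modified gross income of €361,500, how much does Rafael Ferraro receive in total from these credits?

Disability Support Credit: 2% of the €22,900 excess over €338,600 is €458; credit = €3,625 − €458 = €3,167.
Property Tax Rebate: €361,500 is at or below the €369,700 threshold, so the full €2,550 applies.
Student Loan Interest Credit: €361,500 is at or below the €369,100 threshold, so the full €600 applies.
Total: €3,167 + €2,550 + €600 = €6,317.

€6,317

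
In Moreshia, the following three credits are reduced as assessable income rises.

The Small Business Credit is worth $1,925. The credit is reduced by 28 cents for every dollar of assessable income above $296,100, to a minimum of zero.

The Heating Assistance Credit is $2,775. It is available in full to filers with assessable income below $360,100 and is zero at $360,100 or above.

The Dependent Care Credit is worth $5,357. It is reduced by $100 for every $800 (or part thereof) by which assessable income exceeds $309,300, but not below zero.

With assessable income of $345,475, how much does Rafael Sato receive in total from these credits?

$3,532

Small Business Credit: 28% of the $49,375 excess over $296,100 is $13,825 ≥ base, so the credit is $0.
Heating Assistance Credit: $345,475 is below the $360,100 cutoff, so the full $2,775 applies.
Dependent Care Credit: income exceeds $309,300 by $36,175, which is 46 full-or-partial $800 increments; reduction = 46 × $100 = $4,600, leaving $757.
Total: $0 + $2,775 + $757 = $3,532.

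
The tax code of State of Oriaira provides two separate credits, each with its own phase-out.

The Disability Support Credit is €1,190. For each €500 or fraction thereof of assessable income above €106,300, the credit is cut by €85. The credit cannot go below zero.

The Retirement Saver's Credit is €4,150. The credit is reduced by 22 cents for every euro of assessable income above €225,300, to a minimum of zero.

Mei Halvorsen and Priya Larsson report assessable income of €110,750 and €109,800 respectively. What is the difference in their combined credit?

Mei (€110,750): Disability Support Credit: income exceeds €106,300 by €4,450, which is 9 full-or-partial €500 increments; reduction = 9 × €85 = €765, leaving €425. Retirement Saver's Credit: €110,750 is at or below the €225,300 threshold, so the full €4,150 applies. total €425 + €4,150 = €4,575
Priya (€109,800): Disability Support Credit: income exceeds €106,300 by €3,500, which is 7 full-or-partial €500 increments; reduction = 7 × €85 = €595, leaving €595. Retirement Saver's Credit: €109,800 is at or below the €225,300 threshold, so the full €4,150 applies. total €595 + €4,150 = €4,745
Difference: |€4,575 − €4,745| = €170.

€170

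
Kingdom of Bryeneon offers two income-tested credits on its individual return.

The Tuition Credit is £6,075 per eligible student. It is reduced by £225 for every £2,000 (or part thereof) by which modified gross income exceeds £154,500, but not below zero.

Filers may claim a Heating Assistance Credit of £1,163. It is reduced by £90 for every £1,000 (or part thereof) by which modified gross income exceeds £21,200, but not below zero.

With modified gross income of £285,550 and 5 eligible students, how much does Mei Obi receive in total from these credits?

£15,525

Tuition Credit: base = 5 × £6,075 = £30,375. income exceeds £154,500 by £131,050, which is 66 full-or-partial £2,000 increments; reduction = 66 × £225 = £14,850, leaving £15,525.
Heating Assistance Credit: income exceeds £21,200 by £264,350 → 265 increments × £90 = £23,850 ≥ base, so the credit is £0.
Total: £15,525 + £0 = £15,525.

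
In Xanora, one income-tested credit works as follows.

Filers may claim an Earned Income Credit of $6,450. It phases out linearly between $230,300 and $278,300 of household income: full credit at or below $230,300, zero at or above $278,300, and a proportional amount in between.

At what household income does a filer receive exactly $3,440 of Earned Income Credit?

$252,700

$3,440 is 3,440/6,450 of the full $6,450, so 3,010/6,450 of the $48,000 range has been used: income = $230,300 + $48,000 × 3,010/6,450 = $252,700.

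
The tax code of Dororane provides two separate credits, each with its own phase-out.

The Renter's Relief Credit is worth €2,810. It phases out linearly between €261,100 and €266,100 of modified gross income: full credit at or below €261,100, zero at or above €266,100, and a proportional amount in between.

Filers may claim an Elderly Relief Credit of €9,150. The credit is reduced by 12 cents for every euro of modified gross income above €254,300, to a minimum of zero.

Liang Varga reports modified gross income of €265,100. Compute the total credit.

€8,416

Renter's Relief Credit: €265,100 is €4,000 into a €5,000 phase-out range, leaving 1,000/5,000 of the credit: €2,810 × 1,000/5,000 = €562.
Elderly Relief Credit: 12% of the €10,800 excess over €254,300 is €1,296; credit = €9,150 − €1,296 = €7,854.
Total: €562 + €7,854 = €8,416.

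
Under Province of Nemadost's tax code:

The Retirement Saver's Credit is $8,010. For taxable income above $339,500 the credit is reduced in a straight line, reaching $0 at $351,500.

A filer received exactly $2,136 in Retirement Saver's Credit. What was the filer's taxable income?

$2,136 is 2,136/8,010 of the full $8,010, so 5,874/8,010 of the $12,000 range has been used: income = $339,500 + $12,000 × 5,874/8,010 = $348,300.

$348,300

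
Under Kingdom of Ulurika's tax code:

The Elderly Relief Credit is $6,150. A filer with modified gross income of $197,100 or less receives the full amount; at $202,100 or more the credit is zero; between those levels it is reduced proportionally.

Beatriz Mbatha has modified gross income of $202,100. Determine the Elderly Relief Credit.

Elderly Relief Credit: $202,100 is at or above $202,100, so the credit is $0.

$0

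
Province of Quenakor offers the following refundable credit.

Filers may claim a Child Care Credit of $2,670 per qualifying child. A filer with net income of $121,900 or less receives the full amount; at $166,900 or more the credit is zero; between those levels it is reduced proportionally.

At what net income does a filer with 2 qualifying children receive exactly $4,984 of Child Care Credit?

Full credit = 2 × $2,670 = $5,340.
$4,984 is 4,984/5,340 of the full $5,340, so 356/5,340 of the $45,000 range has been used: income = $121,900 + $45,000 × 356/5,340 = $124,900.

$124,900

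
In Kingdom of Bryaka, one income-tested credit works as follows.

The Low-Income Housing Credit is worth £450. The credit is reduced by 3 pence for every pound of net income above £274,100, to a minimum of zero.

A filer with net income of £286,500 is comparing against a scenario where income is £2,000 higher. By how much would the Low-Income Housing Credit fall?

£60

At £286,500 — 3% of the £12,400 excess over £274,100 is £372; credit = £450 − £372 = £78.
At £288,500 — 3% of the £14,400 excess over £274,100 is £432; credit = £450 − £432 = £18.
Lost: £78 − £18 = £60.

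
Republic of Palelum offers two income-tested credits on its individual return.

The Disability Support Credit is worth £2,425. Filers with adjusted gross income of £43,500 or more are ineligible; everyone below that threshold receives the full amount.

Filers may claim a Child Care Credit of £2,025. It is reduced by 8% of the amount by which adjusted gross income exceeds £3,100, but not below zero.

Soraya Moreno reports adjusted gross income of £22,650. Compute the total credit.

Disability Support Credit: £22,650 is below the £43,500 cutoff, so the full £2,425 applies.
Child Care Credit: 8% of the £19,550 excess over £3,100 is £1,564; credit = £2,025 − £1,564 = £461.
Total: £2,425 + £461 = £2,886.

£2,886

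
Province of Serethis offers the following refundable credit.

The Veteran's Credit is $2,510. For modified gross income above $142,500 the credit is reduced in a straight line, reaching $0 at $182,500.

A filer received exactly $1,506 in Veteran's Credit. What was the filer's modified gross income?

$158,500

$1,506 is 1,506/2,510 of the full $2,510, so 1,004/2,510 of the $40,000 range has been used: income = $142,500 + $40,000 × 1,004/2,510 = $158,500.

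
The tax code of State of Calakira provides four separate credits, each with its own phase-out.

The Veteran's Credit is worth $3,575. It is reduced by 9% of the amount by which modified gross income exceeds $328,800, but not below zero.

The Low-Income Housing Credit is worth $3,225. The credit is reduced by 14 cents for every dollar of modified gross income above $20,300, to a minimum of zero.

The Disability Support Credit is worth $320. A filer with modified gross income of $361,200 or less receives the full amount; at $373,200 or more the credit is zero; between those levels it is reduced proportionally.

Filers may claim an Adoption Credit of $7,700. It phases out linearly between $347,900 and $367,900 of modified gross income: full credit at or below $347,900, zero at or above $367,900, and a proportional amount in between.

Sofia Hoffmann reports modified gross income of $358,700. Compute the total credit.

Veteran's Credit: 9% of the $29,900 excess over $328,800 is $2,691; credit = $3,575 − $2,691 = $884.
Low-Income Housing Credit: 14% of the $338,400 excess over $20,300 is $47,376 ≥ base, so the credit is $0.
Disability Support Credit: $358,700 is at or below the $361,200 threshold, so the full $320 applies.
Adoption Credit: $358,700 is $10,800 into a $20,000 phase-out range, leaving 9,200/20,000 of the credit: $7,700 × 9,200/20,000 = $3,542.
Total: $884 + $0 + $320 + $3,542 = $4,746.

$4,746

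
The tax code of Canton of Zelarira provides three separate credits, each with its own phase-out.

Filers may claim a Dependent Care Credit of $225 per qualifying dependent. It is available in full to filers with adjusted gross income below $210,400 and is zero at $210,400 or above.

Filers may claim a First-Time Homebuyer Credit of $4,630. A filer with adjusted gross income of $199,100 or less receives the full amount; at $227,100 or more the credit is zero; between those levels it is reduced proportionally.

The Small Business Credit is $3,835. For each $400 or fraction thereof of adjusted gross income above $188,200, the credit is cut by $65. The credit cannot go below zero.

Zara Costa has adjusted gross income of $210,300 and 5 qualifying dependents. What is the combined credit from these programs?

$4,098

Dependent Care Credit: base = 5 × $225 = $1,125. $210,300 is below the $210,400 cutoff, so the full $1,125 applies.
First-Time Homebuyer Credit: $210,300 is $11,200 into a $28,000 phase-out range, leaving 16,800/28,000 of the credit: $4,630 × 16,800/28,000 = $2,778.
Small Business Credit: income exceeds $188,200 by $22,100, which is 56 full-or-partial $400 increments; reduction = 56 × $65 = $3,640, leaving $195.
Total: $1,125 + $2,778 + $195 = $4,098.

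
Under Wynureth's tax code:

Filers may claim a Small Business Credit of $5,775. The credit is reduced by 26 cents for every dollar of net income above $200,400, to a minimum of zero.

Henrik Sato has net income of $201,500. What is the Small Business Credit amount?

$5,489

Small Business Credit: 26% of the $1,100 excess over $200,400 is $286; credit = $5,775 − $286 = $5,489.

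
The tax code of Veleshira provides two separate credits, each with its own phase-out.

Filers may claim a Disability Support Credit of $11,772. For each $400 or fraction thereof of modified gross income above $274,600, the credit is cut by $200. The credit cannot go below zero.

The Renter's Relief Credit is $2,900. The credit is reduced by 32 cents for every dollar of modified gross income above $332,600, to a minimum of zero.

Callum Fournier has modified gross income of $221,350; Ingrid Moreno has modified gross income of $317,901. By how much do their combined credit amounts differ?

$11,772

Callum ($221,350): Disability Support Credit: $221,350 is at or below the $274,600 threshold, so the full $11,772 applies. Renter's Relief Credit: $221,350 is at or below the $332,600 threshold, so the full $2,900 applies. total $11,772 + $2,900 = $14,672
Ingrid ($317,901): Disability Support Credit: income exceeds $274,600 by $43,301 → 109 increments × $200 = $21,800 ≥ base, so the credit is $0. Renter's Relief Credit: $317,901 is at or below the $332,600 threshold, so the full $2,900 applies. total $0 + $2,900 = $2,900
Difference: |$14,672 − $2,900| = $11,772.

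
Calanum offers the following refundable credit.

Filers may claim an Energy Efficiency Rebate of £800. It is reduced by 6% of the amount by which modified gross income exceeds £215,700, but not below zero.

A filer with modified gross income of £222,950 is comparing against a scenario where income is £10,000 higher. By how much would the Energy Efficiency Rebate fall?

£365

At £222,950 — 6% of the £7,250 excess over £215,700 is £435; credit = £800 − £435 = £365.
At £232,950 — 6% of the £17,250 excess over £215,700 is £1,035 ≥ base, so the credit is £0.
Lost: £365 − £0 = £365.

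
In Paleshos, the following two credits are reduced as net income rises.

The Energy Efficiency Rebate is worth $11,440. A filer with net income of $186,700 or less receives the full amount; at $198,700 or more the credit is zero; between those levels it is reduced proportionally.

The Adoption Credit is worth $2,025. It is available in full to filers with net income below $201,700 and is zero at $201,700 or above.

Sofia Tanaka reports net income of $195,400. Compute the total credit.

$5,171

Energy Efficiency Rebate: $195,400 is $8,700 into a $12,000 phase-out range, leaving 3,300/12,000 of the credit: $11,440 × 3,300/12,000 = $3,146.
Adoption Credit: $195,400 is below the $201,700 cutoff, so the full $2,025 applies.
Total: $3,146 + $2,025 = $5,171.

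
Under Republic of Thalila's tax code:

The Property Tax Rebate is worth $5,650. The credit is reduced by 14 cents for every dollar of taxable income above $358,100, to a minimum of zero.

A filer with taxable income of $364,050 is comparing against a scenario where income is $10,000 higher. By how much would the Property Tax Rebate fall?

At $364,050 — 14% of the $5,950 excess over $358,100 is $833; credit = $5,650 − $833 = $4,817.
At $374,050 — 14% of the $15,950 excess over $358,100 is $2,233; credit = $5,650 − $2,233 = $3,417.
Lost: $4,817 − $3,417 = $1,400.

$1,400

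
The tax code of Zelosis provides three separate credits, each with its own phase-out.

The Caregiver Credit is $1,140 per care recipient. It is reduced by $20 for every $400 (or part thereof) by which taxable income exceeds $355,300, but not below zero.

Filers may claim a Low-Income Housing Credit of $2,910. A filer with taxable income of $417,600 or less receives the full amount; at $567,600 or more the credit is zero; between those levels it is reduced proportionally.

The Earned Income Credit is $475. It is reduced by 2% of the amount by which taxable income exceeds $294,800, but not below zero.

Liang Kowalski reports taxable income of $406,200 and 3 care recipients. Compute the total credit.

Caregiver Credit: base = 3 × $1,140 = $3,420. income exceeds $355,300 by $50,900, which is 128 full-or-partial $400 increments; reduction = 128 × $20 = $2,560, leaving $860.
Low-Income Housing Credit: $406,200 is at or below the $417,600 threshold, so the full $2,910 applies.
Earned Income Credit: 2% of the $111,400 excess over $294,800 is $2,228 ≥ base, so the credit is $0.
Total: $860 + $2,910 + $0 = $3,770.

$3,770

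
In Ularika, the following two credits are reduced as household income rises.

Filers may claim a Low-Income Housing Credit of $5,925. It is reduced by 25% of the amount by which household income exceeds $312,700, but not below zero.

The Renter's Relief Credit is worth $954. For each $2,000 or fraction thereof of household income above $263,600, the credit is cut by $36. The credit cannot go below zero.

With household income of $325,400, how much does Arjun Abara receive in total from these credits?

Low-Income Housing Credit: 25% of the $12,700 excess over $312,700 is $3,175; credit = $5,925 − $3,175 = $2,750.
Renter's Relief Credit: income exceeds $263,600 by $61,800 → 31 increments × $36 = $1,116 ≥ base, so the credit is $0.
Total: $2,750 + $0 = $2,750.

$2,750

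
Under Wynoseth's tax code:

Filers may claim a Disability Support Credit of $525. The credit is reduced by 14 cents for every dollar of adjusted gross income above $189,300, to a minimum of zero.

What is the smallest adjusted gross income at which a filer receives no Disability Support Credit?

$193,050

The credit falls by 14% of each dollar above $189,300, so it reaches zero when the excess is $525 / 14% = $3,750: income = $189,300 + $3,750 = $193,050.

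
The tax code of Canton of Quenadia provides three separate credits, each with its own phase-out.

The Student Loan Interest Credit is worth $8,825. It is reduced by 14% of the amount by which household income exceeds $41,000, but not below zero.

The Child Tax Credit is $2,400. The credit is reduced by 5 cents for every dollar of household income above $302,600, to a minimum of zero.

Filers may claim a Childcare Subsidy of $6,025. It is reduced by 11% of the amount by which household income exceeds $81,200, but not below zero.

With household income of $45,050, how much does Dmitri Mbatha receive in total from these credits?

Student Loan Interest Credit: 14% of the $4,050 excess over $41,000 is $567; credit = $8,825 − $567 = $8,258.
Child Tax Credit: $45,050 is at or below the $302,600 threshold, so the full $2,400 applies.
Childcare Subsidy: $45,050 is at or below the $81,200 threshold, so the full $6,025 applies.
Total: $8,258 + $2,400 + $6,025 = $16,683.

$16,683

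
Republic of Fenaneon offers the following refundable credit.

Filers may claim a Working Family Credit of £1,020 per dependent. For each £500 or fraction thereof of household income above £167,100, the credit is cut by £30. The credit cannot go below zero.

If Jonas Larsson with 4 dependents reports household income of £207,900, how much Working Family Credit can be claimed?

Working Family Credit: base = 4 × £1,020 = £4,080. income exceeds £167,100 by £40,800, which is 82 full-or-partial £500 increments; reduction = 82 × £30 = £2,460, leaving £1,620.

£1,620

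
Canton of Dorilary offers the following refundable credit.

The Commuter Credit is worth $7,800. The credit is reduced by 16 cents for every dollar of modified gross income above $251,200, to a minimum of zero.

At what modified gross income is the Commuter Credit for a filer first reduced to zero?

The credit falls by 16% of each dollar above $251,200, so it reaches zero when the excess is $7,800 / 16% = $48,750: income = $251,200 + $48,750 = $299,950.

$299,950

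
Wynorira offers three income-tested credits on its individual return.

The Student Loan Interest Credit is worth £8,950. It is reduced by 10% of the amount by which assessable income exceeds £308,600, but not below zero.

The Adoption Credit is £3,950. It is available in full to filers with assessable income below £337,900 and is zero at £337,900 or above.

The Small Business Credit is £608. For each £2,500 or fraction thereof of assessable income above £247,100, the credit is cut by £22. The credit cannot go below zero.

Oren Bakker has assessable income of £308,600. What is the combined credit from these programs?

£12,958

Student Loan Interest Credit: £308,600 is at or below the £308,600 threshold, so the full £8,950 applies.
Adoption Credit: £308,600 is below the £337,900 cutoff, so the full £3,950 applies.
Small Business Credit: income exceeds £247,100 by £61,500, which is 25 full-or-partial £2,500 increments; reduction = 25 × £22 = £550, leaving £58.
Total: £8,950 + £3,950 + £58 = £12,958.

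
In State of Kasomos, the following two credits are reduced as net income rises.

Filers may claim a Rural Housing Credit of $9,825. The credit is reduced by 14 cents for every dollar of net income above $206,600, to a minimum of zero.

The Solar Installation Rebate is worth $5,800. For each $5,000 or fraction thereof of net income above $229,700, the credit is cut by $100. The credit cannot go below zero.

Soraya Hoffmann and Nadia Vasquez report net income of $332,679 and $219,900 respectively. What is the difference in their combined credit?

Soraya ($332,679): Rural Housing Credit: 14% of the $126,079 excess over $206,600 is $17,651.06 ≥ base, so the credit is $0. Solar Installation Rebate: income exceeds $229,700 by $102,979, which is 21 full-or-partial $5,000 increments; reduction = 21 × $100 = $2,100, leaving $3,700. total $0 + $3,700 = $3,700
Nadia ($219,900): Rural Housing Credit: 14% of the $13,300 excess over $206,600 is $1,862; credit = $9,825 − $1,862 = $7,963. Solar Installation Rebate: $219,900 is at or below the $229,700 threshold, so the full $5,800 applies. total $7,963 + $5,800 = $13,763
Difference: |$3,700 − $13,763| = $10,063.

$10,063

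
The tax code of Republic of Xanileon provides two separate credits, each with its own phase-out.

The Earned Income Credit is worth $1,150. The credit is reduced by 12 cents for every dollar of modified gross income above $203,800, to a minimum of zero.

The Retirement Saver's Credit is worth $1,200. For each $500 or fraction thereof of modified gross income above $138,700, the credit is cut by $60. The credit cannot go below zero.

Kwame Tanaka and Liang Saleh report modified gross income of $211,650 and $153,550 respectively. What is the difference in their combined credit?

$942

Kwame ($211,650): Earned Income Credit: 12% of the $7,850 excess over $203,800 is $942; credit = $1,150 − $942 = $208. Retirement Saver's Credit: income exceeds $138,700 by $72,950 → 146 increments × $60 = $8,760 ≥ base, so the credit is $0. total $208 + $0 = $208
Liang ($153,550): Earned Income Credit: $153,550 is at or below the $203,800 threshold, so the full $1,150 applies. Retirement Saver's Credit: income exceeds $138,700 by $14,850 → 30 increments × $60 = $1,800 ≥ base, so the credit is $0. total $1,150 + $0 = $1,150
Difference: |$208 − $1,150| = $942.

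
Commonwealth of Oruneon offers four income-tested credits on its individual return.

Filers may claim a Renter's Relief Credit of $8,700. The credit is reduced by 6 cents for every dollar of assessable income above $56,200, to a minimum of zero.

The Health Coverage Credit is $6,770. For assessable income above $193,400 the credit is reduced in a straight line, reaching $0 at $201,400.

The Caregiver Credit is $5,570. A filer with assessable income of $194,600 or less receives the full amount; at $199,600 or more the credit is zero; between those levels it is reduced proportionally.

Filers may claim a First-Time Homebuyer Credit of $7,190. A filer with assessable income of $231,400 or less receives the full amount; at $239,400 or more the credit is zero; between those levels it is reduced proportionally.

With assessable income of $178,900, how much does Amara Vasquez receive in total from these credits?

$20,868

Renter's Relief Credit: 6% of the $122,700 excess over $56,200 is $7,362; credit = $8,700 − $7,362 = $1,338.
Health Coverage Credit: $178,900 is at or below the $193,400 threshold, so the full $6,770 applies.
Caregiver Credit: $178,900 is at or below the $194,600 threshold, so the full $5,570 applies.
First-Time Homebuyer Credit: $178,900 is at or below the $231,400 threshold, so the full $7,190 applies.
Total: $1,338 + $6,770 + $5,570 + $7,190 = $20,868.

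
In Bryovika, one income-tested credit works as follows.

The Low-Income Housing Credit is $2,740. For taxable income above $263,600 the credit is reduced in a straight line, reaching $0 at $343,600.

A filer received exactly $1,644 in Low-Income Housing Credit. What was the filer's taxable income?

$1,644 is 1,644/2,740 of the full $2,740, so 1,096/2,740 of the $80,000 range has been used: income = $263,600 + $80,000 × 1,096/2,740 = $295,600.

$295,600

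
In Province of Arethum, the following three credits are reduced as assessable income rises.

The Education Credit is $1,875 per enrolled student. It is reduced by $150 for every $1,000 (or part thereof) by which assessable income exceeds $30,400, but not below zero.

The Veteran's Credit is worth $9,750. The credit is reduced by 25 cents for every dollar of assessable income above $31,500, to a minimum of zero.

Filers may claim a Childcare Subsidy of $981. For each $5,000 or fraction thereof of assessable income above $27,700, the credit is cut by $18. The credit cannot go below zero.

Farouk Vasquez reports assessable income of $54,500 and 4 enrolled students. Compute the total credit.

$8,623

Education Credit: base = 4 × $1,875 = $7,500. income exceeds $30,400 by $24,100, which is 25 full-or-partial $1,000 increments; reduction = 25 × $150 = $3,750, leaving $3,750.
Veteran's Credit: 25% of the $23,000 excess over $31,500 is $5,750; credit = $9,750 − $5,750 = $4,000.
Childcare Subsidy: income exceeds $27,700 by $26,800, which is 6 full-or-partial $5,000 increments; reduction = 6 × $18 = $108, leaving $873.
Total: $3,750 + $4,000 + $873 = $8,623.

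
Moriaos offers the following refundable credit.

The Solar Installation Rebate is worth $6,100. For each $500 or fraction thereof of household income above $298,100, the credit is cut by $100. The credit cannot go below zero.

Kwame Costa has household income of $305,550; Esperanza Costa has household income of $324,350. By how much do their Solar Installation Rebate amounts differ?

Kwame ($305,550): Solar Installation Rebate: income exceeds $298,100 by $7,450, which is 15 full-or-partial $500 increments; reduction = 15 × $100 = $1,500, leaving $4,600.
Esperanza ($324,350): Solar Installation Rebate: income exceeds $298,100 by $26,250, which is 53 full-or-partial $500 increments; reduction = 53 × $100 = $5,300, leaving $800.
Difference: |$4,600 − $800| = $3,800.

$3,800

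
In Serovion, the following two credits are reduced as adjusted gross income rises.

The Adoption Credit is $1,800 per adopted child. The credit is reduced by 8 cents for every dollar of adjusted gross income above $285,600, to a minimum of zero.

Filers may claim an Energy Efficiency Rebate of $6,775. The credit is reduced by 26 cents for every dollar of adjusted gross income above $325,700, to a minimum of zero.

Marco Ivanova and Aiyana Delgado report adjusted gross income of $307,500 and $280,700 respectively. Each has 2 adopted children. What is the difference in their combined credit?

Marco ($307,500): Adoption Credit: base = 2 × $1,800 = $3,600. 8% of the $21,900 excess over $285,600 is $1,752; credit = $3,600 − $1,752 = $1,848. Energy Efficiency Rebate: $307,500 is at or below the $325,700 threshold, so the full $6,775 applies. total $1,848 + $6,775 = $8,623
Aiyana ($280,700): Adoption Credit: base = 2 × $1,800 = $3,600. $280,700 is at or below the $285,600 threshold, so the full $3,600 applies. Energy Efficiency Rebate: $280,700 is at or below the $325,700 threshold, so the full $6,775 applies. total $3,600 + $6,775 = $10,375
Difference: |$8,623 − $10,375| = $1,752.

$1,752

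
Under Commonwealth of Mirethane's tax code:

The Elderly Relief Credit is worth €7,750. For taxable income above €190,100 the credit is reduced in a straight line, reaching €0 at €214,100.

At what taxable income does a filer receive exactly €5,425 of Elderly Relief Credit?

€197,300

€5,425 is 5,425/7,750 of the full €7,750, so 2,325/7,750 of the €24,000 range has been used: income = €190,100 + €24,000 × 2,325/7,750 = €197,300.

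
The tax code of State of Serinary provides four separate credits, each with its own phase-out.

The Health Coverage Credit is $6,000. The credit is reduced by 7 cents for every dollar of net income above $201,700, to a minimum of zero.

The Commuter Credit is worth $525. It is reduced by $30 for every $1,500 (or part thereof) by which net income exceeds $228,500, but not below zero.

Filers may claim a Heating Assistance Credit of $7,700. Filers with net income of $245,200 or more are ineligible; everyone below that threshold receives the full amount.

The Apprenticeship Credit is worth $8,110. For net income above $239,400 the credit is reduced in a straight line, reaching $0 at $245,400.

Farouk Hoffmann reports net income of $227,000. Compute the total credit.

$20,564

Health Coverage Credit: 7% of the $25,300 excess over $201,700 is $1,771; credit = $6,000 − $1,771 = $4,229.
Commuter Credit: $227,000 is at or below the $228,500 threshold, so the full $525 applies.
Heating Assistance Credit: $227,000 is below the $245,200 cutoff, so the full $7,700 applies.
Apprenticeship Credit: $227,000 is at or below the $239,400 threshold, so the full $8,110 applies.
Total: $4,229 + $525 + $7,700 + $8,110 = $20,564.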